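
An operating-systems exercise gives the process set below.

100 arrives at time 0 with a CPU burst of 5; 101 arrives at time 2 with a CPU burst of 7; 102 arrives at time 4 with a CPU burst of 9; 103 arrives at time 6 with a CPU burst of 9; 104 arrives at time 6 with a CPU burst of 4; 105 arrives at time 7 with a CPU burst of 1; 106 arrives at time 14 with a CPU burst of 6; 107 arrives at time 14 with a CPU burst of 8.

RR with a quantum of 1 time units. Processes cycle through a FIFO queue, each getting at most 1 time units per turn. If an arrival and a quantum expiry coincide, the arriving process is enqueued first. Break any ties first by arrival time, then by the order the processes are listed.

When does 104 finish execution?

28

Gantt: | 100 0-2 | 101 2-3 | 100 3-4 | 101 4-5 | 102 5-6 | 100 6-7 | 101 7-8 | 103 8-9 | 104 9-10 | 102 10-11 | 105 11-12 | 100 12-13 | 101 13-14 | 103 14-15 | 104 15-16 | 102 16-17 | 106 17-18 | 107 18-19 | 101 19-20 | 103 20-21 | 104 21-22 | 102 22-23 | 106 23-24 | 107 24-25 | 101 25-26 | 103 26-27 | 104 27-28 | 102 28-29 | 106 29-30 | 107 30-31 | 101 31-32 | 103 32-33 | 102 33-34 | 106 34-35 | 107 35-36 | 103 36-37 | 102 37-38 | 106 38-39 | 107 39-40 | 103 40-41 | 102 41-42 | 106 42-43 | 107 43-44 | 103 44-45 | 102 45-46 | 107 46-47 | 103 47-48 | 107 48-49 |
Completion: 100=13  101=32  102=46  103=48  104=28  105=12  106=43  107=49
Turnaround (C−A): 100=13  101=30  102=42  103=42  104=22  105=5  106=29  107=35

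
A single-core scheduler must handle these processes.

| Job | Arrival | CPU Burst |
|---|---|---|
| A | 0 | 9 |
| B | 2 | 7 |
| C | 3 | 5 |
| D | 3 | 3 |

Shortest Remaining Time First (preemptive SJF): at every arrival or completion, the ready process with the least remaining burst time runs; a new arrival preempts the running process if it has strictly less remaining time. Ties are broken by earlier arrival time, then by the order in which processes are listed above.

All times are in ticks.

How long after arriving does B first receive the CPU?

Gantt: | A 0-3 | D 3-6 | C 6-11 | A 11-17 | B 17-24 |
Completion: A=17  B=24  C=11  D=6
Turnaround (C−A): A=17  B=22  C=8  D=3
Response(B) = first start − arrival = 17 − 2 = 15

15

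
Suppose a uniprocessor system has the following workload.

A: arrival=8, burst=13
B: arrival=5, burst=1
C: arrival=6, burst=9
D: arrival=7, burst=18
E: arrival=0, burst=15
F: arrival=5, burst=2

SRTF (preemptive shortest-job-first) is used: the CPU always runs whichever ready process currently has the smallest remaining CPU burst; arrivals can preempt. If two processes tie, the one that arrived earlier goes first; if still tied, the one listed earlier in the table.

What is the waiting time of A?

Timeline: | E 0-5 | B 5-6 | F 6-8 | C 8-17 | E 17-27 | A 27-40 | D 40-58 |
Completion: A=40  B=6  C=17  D=58  E=27  F=8
Turnaround (C−A): A=32  B=1  C=11  D=51  E=27  F=3
Waiting(A) = turnaround − burst = 32 − 13 = 19

19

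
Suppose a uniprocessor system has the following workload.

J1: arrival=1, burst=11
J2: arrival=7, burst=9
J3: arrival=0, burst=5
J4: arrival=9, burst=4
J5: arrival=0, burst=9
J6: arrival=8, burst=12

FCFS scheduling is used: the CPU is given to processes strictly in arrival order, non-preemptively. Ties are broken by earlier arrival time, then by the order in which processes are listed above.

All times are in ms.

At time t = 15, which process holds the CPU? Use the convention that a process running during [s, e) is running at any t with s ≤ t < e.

Schedule: | J3 0-5 | J5 5-14 | J1 14-25 | J2 25-34 | J6 34-46 | J4 46-50 |
Completion: J1=25  J2=34  J3=5  J4=50  J5=14  J6=46

J1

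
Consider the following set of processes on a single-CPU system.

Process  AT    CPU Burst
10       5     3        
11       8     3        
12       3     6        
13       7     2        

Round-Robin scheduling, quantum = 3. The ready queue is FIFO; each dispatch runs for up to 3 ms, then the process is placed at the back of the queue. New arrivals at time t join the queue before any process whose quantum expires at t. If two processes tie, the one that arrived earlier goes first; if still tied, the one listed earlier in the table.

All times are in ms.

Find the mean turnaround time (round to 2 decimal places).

Timeline: | idle 0-3 | 12 3-6 | 10 6-9 | 12 9-12 | 13 12-14 | 11 14-17 |
Completion: 10=9  11=17  12=12  13=14
Turnaround (C−A): 10=4  11=9  12=9  13=7
Turnaround times: 10=4, 11=9, 12=9, 13=7
Average turnaround = (4+9+9+7) / 4 = 29/4 = 7.25

7.25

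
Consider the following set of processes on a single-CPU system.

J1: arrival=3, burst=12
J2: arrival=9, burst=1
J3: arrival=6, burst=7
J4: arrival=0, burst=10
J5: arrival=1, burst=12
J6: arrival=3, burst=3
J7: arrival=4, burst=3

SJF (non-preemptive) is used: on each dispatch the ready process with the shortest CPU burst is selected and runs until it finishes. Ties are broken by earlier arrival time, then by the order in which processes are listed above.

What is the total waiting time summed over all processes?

Schedule: | J4 0-10 | J2 10-11 | J6 11-14 | J7 14-17 | J3 17-24 | J5 24-36 | J1 36-48 |
Completion: J1=48  J2=11  J3=24  J4=10  J5=36  J6=14  J7=17
Waiting = turnaround − burst: J1=33, J2=1, J3=11, J4=0, J5=23, J6=8, J7=10
Total waiting = 33 + 1 + 11 + 0 + 23 + 8 + 10 = 86

86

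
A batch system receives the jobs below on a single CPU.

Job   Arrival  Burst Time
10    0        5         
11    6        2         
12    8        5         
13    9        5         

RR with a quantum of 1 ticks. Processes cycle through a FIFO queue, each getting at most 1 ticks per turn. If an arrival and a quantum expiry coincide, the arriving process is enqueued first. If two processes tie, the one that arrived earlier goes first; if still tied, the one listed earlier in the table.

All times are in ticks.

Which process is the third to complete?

12

Schedule: | 10 0-5 | idle 5-6 | 11 6-8 | 12 8-9 | 13 9-10 | 12 10-11 | 13 11-12 | 12 12-13 | 13 13-14 | 12 14-15 | 13 15-16 | 12 16-17 | 13 17-18 |
Completion: 10=5  11=8  12=17  13=18
Turnaround (C−A): 10=5  11=2  12=9  13=9
Finish order: 10 → 11 → 12 → 13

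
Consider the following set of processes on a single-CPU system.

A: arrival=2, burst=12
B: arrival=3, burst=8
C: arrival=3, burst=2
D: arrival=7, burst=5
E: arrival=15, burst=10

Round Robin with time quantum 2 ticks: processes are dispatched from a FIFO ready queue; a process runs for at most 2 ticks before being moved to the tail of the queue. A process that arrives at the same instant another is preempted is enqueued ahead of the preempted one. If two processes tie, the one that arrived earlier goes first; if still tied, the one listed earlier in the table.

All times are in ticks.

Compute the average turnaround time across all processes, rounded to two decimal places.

21.00

Schedule: | idle 0-2 | A 2-4 | B 4-6 | C 6-8 | A 8-10 | B 10-12 | D 12-14 | A 14-16 | B 16-18 | D 18-20 | E 20-22 | A 22-24 | B 24-26 | D 26-27 | E 27-29 | A 29-31 | E 31-33 | A 33-35 | E 35-39 |
Completion: A=35  B=26  C=8  D=27  E=39
Turnaround (C−A): A=33  B=23  C=5  D=20  E=24
Turnaround times: A=33, B=23, C=5, D=20, E=24
Average turnaround = (33+23+5+20+24) / 5 = 105/5 = 21.00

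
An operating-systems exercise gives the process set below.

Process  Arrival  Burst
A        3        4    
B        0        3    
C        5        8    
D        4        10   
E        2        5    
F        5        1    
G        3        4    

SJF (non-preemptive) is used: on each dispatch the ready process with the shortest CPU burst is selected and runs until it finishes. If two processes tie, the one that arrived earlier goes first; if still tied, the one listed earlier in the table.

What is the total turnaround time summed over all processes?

Timeline: | B 0-3 | A 3-7 | F 7-8 | G 8-12 | E 12-17 | C 17-25 | D 25-35 |
Completion: A=7  B=3  C=25  D=35  E=17  F=8  G=12
Turnaround (C−A): A=4  B=3  C=20  D=31  E=15  F=3  G=9
Turnaround = completion − arrival: A=4, B=3, C=20, D=31, E=15, F=3, G=9
Total turnaround = 4 + 3 + 20 + 31 + 15 + 3 + 9 = 85

85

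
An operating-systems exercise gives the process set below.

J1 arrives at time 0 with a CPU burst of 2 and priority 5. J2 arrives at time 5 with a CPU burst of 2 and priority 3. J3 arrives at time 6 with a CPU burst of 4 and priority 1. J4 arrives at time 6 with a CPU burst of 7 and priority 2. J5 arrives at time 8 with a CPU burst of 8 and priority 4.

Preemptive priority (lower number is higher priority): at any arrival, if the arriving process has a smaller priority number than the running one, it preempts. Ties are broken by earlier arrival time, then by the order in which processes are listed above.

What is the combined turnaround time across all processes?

Schedule: | J1 0-2 | idle 2-5 | J2 5-6 | J3 6-10 | J4 10-17 | J2 17-18 | J5 18-26 |
Completion: J1=2  J2=18  J3=10  J4=17  J5=26
Turnaround (C−A): J1=2  J2=13  J3=4  J4=11  J5=18
Turnaround = completion − arrival: J1=2, J2=13, J3=4, J4=11, J5=18
Total turnaround = 2 + 13 + 4 + 11 + 18 = 48

48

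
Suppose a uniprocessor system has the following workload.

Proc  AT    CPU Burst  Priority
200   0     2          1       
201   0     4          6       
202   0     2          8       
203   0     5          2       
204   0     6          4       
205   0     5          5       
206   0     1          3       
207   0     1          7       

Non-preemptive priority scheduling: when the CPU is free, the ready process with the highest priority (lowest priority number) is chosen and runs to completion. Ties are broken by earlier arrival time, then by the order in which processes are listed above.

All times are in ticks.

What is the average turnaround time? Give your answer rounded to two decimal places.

15.38

Timeline: | 200 0-2 | 203 2-7 | 206 7-8 | 204 8-14 | 205 14-19 | 201 19-23 | 207 23-24 | 202 24-26 |
Completion: 200=2  201=23  202=26  203=7  204=14  205=19  206=8  207=24
Turnaround (C−A): 200=2  201=23  202=26  203=7  204=14  205=19  206=8  207=24
Turnaround times: 200=2, 201=23, 202=26, 203=7, 204=14, 205=19, 206=8, 207=24
Average turnaround = (2+23+26+7+14+19+8+24) / 8 = 123/8 = 15.38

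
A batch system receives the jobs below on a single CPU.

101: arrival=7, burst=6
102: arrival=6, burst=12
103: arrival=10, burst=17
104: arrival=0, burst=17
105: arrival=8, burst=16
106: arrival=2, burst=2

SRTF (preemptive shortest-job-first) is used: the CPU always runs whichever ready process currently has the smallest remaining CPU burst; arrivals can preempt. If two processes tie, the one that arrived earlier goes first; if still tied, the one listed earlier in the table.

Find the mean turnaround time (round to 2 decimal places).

28.00

Schedule: | 104 0-2 | 106 2-4 | 104 4-6 | 102 6-7 | 101 7-13 | 102 13-24 | 104 24-37 | 105 37-53 | 103 53-70 |
Completion: 101=13  102=24  103=70  104=37  105=53  106=4
Turnaround (C−A): 101=6  102=18  103=60  104=37  105=45  106=2
Turnaround times: 101=6, 102=18, 103=60, 104=37, 105=45, 106=2
Average turnaround = (6+18+60+37+45+2) / 6 = 168/6 = 28.00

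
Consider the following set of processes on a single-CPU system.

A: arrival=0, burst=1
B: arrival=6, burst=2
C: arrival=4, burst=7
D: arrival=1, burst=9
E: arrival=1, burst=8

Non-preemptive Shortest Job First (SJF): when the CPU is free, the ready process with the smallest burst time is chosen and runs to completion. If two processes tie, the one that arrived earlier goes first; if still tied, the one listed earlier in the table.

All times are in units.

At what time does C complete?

Gantt: | A 0-1 | E 1-9 | B 9-11 | C 11-18 | D 18-27 |
Completion: A=1  B=11  C=18  D=27  E=9

18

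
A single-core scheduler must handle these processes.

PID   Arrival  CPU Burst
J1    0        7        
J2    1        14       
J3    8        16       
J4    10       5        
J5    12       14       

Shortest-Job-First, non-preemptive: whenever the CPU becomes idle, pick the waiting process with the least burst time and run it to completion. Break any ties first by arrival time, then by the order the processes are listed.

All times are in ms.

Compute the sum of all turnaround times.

Gantt: | J1 0-7 | J2 7-21 | J4 21-26 | J5 26-40 | J3 40-56 |
Completion: J1=7  J2=21  J3=56  J4=26  J5=40
Turnaround (C−A): J1=7  J2=20  J3=48  J4=16  J5=28
Turnaround = completion − arrival: J1=7, J2=20, J3=48, J4=16, J5=28
Total turnaround = 7 + 20 + 48 + 16 + 28 = 119

119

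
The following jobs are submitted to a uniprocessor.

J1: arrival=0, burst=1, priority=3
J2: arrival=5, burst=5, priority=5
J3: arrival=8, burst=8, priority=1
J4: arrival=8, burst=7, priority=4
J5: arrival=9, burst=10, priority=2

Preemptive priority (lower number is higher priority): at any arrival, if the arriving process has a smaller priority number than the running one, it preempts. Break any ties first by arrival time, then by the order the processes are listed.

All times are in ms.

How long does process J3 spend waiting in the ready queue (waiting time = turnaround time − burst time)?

Timeline: | J1 0-1 | idle 1-5 | J2 5-8 | J3 8-16 | J5 16-26 | J4 26-33 | J2 33-35 |
Completion: J1=1  J2=35  J3=16  J4=33  J5=26
Waiting(J3) = turnaround − burst = 8 − 8 = 0

0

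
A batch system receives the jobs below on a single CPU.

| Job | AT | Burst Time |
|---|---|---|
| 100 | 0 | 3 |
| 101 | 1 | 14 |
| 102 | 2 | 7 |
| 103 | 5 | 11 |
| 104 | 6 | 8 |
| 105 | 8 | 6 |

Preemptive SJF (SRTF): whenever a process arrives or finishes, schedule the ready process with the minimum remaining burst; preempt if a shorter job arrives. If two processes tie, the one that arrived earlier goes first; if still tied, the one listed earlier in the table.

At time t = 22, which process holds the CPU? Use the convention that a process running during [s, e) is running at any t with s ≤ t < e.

Schedule: | 100 0-3 | 102 3-10 | 105 10-16 | 104 16-24 | 103 24-35 | 101 35-49 |
Completion: 100=3  101=49  102=10  103=35  104=24  105=16
Turnaround (C−A): 100=3  101=48  102=8  103=30  104=18  105=8

104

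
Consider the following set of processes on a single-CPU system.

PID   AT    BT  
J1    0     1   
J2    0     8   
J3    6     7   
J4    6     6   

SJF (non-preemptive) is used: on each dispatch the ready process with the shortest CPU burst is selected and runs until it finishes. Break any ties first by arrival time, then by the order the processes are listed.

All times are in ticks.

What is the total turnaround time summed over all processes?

35

Timeline: | J1 0-1 | J2 1-9 | J4 9-15 | J3 15-22 |
Completion: J1=1  J2=9  J3=22  J4=15
Turnaround (C−A): J1=1  J2=9  J3=16  J4=9
Turnaround = completion − arrival: J1=1, J2=9, J3=16, J4=9
Total turnaround = 1 + 9 + 16 + 9 = 35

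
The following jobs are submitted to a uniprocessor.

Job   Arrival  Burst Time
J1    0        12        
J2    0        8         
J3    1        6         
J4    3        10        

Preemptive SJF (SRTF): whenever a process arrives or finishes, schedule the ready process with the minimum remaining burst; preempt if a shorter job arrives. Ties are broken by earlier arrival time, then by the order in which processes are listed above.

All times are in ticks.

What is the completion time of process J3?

Schedule: | J2 0-1 | J3 1-7 | J2 7-14 | J4 14-24 | J1 24-36 |
Completion: J1=36  J2=14  J3=7  J4=24
Turnaround (C−A): J1=36  J2=14  J3=6  J4=21

7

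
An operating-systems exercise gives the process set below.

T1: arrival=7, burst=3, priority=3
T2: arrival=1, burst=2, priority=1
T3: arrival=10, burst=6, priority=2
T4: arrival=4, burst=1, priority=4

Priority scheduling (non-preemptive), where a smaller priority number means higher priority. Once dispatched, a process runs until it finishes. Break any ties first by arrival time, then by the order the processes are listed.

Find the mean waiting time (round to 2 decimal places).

Schedule: | idle 0-1 | T2 1-3 | idle 3-4 | T4 4-5 | idle 5-7 | T1 7-10 | T3 10-16 |
Completion: T1=10  T2=3  T3=16  T4=5
Turnaround (C−A): T1=3  T2=2  T3=6  T4=1
Waiting times: T1=0, T2=0, T3=0, T4=0
Average waiting = (0+0+0+0) / 4 = 0/4 = 0.00

0.00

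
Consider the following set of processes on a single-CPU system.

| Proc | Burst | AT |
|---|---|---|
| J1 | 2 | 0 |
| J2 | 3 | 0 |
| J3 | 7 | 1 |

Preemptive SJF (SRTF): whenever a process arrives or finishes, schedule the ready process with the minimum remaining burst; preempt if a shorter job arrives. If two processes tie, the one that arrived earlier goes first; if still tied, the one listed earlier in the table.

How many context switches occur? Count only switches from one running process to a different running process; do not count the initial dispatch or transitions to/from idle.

Gantt: | J1 0-2 | J2 2-5 | J3 5-12 |
Completion: J1=2  J2=5  J3=12

2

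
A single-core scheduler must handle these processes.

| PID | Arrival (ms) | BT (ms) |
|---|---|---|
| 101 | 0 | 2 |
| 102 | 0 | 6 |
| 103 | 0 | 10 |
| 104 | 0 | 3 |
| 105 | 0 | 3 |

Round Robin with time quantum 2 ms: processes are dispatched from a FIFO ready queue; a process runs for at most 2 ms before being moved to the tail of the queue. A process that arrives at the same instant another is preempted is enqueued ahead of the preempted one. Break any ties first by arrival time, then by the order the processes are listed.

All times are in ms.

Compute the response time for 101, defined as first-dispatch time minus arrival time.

0

Schedule: | 101 0-2 | 102 2-4 | 103 4-6 | 104 6-8 | 105 8-10 | 102 10-12 | 103 12-14 | 104 14-15 | 105 15-16 | 102 16-18 | 103 18-24 |
Completion: 101=2  102=18  103=24  104=15  105=16
Response(101) = first start − arrival = 0 − 0 = 0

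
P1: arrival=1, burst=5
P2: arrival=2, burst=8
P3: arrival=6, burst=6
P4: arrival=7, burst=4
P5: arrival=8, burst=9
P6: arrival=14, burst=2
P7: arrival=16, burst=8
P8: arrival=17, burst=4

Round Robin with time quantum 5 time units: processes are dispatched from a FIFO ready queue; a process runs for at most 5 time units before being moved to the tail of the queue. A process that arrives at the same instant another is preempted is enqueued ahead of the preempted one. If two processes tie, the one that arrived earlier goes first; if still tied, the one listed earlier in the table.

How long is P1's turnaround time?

Schedule: | idle 0-1 | P1 1-6 | P2 6-11 | P3 11-16 | P4 16-20 | P5 20-25 | P2 25-28 | P6 28-30 | P7 30-35 | P3 35-36 | P8 36-40 | P5 40-44 | P7 44-47 |
Completion: P1=6  P2=28  P3=36  P4=20  P5=44  P6=30  P7=47  P8=40
Turnaround(P1) = completion − arrival = 6 − 1 = 5

5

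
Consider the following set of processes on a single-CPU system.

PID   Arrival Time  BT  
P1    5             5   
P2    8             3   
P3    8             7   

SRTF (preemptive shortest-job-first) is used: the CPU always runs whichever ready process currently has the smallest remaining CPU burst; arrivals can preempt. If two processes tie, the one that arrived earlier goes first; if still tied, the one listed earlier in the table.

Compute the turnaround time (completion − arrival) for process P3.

12

Timeline: | idle 0-5 | P1 5-10 | P2 10-13 | P3 13-20 |
Completion: P1=10  P2=13  P3=20
Turnaround (C−A): P1=5  P2=5  P3=12
Turnaround(P3) = completion − arrival = 20 − 8 = 12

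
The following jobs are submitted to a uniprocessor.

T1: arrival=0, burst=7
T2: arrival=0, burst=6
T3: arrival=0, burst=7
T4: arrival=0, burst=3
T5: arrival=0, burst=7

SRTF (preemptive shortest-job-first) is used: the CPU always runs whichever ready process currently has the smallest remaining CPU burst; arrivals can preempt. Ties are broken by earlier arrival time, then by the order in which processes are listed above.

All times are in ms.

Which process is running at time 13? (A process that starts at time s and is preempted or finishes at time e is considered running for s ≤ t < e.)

T1

Gantt: | T4 0-3 | T2 3-9 | T1 9-16 | T3 16-23 | T5 23-30 |
Completion: T1=16  T2=9  T3=23  T4=3  T5=30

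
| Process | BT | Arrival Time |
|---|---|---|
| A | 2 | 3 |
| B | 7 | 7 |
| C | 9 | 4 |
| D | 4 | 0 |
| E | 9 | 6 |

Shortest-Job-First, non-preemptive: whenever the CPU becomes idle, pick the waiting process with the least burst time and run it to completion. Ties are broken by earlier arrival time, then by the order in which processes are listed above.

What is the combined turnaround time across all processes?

Schedule: | D 0-4 | A 4-6 | C 6-15 | B 15-22 | E 22-31 |
Completion: A=6  B=22  C=15  D=4  E=31
Turnaround = completion − arrival: A=3, B=15, C=11, D=4, E=25
Total turnaround = 3 + 15 + 11 + 4 + 25 = 58

58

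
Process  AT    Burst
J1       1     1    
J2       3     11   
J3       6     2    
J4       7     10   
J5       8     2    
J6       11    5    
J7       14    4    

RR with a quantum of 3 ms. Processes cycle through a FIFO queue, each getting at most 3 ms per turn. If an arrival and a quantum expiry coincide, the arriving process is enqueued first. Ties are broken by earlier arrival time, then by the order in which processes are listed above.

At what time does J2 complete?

Schedule: | idle 0-1 | J1 1-2 | idle 2-3 | J2 3-6 | J3 6-8 | J2 8-11 | J4 11-14 | J5 14-16 | J6 16-19 | J2 19-22 | J7 22-25 | J4 25-28 | J6 28-30 | J2 30-32 | J7 32-33 | J4 33-37 |
Completion: J1=2  J2=32  J3=8  J4=37  J5=16  J6=30  J7=33
Turnaround (C−A): J1=1  J2=29  J3=2  J4=30  J5=8  J6=19  J7=19

32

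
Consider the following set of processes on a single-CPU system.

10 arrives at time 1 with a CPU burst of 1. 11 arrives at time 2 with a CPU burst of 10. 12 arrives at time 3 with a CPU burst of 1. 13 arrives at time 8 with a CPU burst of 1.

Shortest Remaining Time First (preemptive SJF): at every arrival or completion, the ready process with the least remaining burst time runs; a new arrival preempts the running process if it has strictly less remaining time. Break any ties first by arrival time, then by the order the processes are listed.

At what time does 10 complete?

2

Gantt: | idle 0-1 | 10 1-2 | 11 2-3 | 12 3-4 | 11 4-8 | 13 8-9 | 11 9-14 |
Completion: 10=2  11=14  12=4  13=9
Turnaround (C−A): 10=1  11=12  12=1  13=1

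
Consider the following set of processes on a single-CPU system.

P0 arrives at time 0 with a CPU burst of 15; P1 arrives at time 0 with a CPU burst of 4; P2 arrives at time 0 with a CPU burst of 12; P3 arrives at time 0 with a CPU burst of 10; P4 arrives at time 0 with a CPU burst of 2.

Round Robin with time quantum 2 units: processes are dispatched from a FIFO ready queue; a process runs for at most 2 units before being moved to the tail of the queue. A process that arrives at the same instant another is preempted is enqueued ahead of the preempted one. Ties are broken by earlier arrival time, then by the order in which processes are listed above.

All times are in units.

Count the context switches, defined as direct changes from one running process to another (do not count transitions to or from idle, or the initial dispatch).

20

Gantt: | P0 0-2 | P1 2-4 | P2 4-6 | P3 6-8 | P4 8-10 | P0 10-12 | P1 12-14 | P2 14-16 | P3 16-18 | P0 18-20 | P2 20-22 | P3 22-24 | P0 24-26 | P2 26-28 | P3 28-30 | P0 30-32 | P2 32-34 | P3 34-36 | P0 36-38 | P2 38-40 | P0 40-43 |
Completion: P0=43  P1=14  P2=40  P3=36  P4=10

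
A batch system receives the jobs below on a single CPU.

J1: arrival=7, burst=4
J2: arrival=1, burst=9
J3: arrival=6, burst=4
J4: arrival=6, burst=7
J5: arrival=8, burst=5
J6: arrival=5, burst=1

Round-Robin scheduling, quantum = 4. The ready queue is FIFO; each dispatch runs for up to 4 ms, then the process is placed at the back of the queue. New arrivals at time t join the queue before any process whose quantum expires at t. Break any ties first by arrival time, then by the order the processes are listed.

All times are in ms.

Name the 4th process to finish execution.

Timeline: | idle 0-1 | J2 1-5 | J6 5-6 | J2 6-10 | J3 10-14 | J4 14-18 | J1 18-22 | J5 22-26 | J2 26-27 | J4 27-30 | J5 30-31 |
Completion: J1=22  J2=27  J3=14  J4=30  J5=31  J6=6
Finish order: J6 → J3 → J1 → J2 → J4 → J5

J2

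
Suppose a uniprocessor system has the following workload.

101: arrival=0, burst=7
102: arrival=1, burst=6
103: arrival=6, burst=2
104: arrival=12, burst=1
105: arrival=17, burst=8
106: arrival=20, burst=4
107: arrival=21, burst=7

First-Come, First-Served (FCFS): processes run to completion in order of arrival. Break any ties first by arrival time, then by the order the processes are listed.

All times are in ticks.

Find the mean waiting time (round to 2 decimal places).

Schedule: | 101 0-7 | 102 7-13 | 103 13-15 | 104 15-16 | idle 16-17 | 105 17-25 | 106 25-29 | 107 29-36 |
Completion: 101=7  102=13  103=15  104=16  105=25  106=29  107=36
Waiting times: 101=0, 102=6, 103=7, 104=3, 105=0, 106=5, 107=8
Average waiting = (0+6+7+3+0+5+8) / 7 = 29/7 = 4.14

4.14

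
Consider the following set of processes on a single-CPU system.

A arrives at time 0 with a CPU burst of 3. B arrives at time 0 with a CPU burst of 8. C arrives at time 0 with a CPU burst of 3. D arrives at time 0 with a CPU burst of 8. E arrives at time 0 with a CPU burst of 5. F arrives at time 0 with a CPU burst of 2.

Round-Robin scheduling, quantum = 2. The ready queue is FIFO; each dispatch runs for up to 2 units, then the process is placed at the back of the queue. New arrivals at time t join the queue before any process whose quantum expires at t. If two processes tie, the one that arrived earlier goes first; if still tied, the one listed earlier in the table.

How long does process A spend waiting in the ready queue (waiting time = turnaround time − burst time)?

Schedule: | A 0-2 | B 2-4 | C 4-6 | D 6-8 | E 8-10 | F 10-12 | A 12-13 | B 13-15 | C 15-16 | D 16-18 | E 18-20 | B 20-22 | D 22-24 | E 24-25 | B 25-27 | D 27-29 |
Completion: A=13  B=27  C=16  D=29  E=25  F=12
Turnaround (C−A): A=13  B=27  C=16  D=29  E=25  F=12
Waiting(A) = turnaround − burst = 13 − 3 = 10

10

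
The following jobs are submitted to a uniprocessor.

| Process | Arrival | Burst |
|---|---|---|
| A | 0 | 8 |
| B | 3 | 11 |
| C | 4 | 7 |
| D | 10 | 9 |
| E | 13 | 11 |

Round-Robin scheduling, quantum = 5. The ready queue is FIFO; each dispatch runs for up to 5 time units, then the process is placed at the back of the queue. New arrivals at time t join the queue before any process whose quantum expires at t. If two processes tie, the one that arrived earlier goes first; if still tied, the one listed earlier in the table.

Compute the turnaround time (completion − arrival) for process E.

33

Timeline: | A 0-5 | B 5-10 | C 10-15 | A 15-18 | D 18-23 | B 23-28 | E 28-33 | C 33-35 | D 35-39 | B 39-40 | E 40-46 |
Completion: A=18  B=40  C=35  D=39  E=46
Turnaround(E) = completion − arrival = 46 − 13 = 33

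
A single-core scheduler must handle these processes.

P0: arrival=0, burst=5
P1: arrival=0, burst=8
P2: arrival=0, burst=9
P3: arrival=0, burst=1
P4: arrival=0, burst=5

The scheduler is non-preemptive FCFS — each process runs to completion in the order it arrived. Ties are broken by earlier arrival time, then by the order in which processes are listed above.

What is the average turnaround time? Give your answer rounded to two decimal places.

Schedule: | P0 0-5 | P1 5-13 | P2 13-22 | P3 22-23 | P4 23-28 |
Completion: P0=5  P1=13  P2=22  P3=23  P4=28
Turnaround times: P0=5, P1=13, P2=22, P3=23, P4=28
Average turnaround = (5+13+22+23+28) / 5 = 91/5 = 18.20

18.20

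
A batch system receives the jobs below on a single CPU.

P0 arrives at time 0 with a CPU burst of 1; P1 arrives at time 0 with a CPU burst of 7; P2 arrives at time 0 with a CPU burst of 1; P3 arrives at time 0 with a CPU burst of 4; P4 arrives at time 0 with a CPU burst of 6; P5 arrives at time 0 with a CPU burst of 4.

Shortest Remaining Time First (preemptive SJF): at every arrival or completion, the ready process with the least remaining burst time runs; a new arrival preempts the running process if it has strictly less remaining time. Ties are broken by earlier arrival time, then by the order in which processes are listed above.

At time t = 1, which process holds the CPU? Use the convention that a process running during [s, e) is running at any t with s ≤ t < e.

Schedule: | P0 0-1 | P2 1-2 | P3 2-6 | P5 6-10 | P4 10-16 | P1 16-23 |
Completion: P0=1  P1=23  P2=2  P3=6  P4=16  P5=10

P2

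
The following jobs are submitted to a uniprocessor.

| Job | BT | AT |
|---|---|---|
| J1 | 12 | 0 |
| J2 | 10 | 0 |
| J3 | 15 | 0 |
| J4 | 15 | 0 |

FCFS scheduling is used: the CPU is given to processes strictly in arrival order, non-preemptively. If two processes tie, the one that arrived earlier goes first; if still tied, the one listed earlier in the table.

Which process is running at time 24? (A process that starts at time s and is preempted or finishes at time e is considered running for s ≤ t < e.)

Schedule: | J1 0-12 | J2 12-22 | J3 22-37 | J4 37-52 |
Completion: J1=12  J2=22  J3=37  J4=52

J3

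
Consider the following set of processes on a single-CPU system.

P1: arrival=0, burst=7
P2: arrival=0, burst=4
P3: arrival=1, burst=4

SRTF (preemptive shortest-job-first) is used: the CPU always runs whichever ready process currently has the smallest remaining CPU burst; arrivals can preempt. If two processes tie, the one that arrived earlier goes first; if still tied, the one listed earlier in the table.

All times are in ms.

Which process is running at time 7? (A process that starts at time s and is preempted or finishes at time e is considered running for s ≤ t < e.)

Schedule: | P2 0-4 | P3 4-8 | P1 8-15 |
Completion: P1=15  P2=4  P3=8
Turnaround (C−A): P1=15  P2=4  P3=7

P3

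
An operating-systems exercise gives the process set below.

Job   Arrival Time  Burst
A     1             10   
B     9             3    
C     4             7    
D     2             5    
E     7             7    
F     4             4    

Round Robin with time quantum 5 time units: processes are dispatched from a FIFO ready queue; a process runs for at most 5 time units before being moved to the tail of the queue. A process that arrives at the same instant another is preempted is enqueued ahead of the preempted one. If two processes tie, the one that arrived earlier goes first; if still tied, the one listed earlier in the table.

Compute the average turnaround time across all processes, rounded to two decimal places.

Timeline: | idle 0-1 | A 1-6 | D 6-11 | C 11-16 | F 16-20 | A 20-25 | E 25-30 | B 30-33 | C 33-35 | E 35-37 |
Completion: A=25  B=33  C=35  D=11  E=37  F=20
Turnaround (C−A): A=24  B=24  C=31  D=9  E=30  F=16
Turnaround times: A=24, B=24, C=31, D=9, E=30, F=16
Average turnaround = (24+24+31+9+30+16) / 6 = 134/6 = 22.33

22.33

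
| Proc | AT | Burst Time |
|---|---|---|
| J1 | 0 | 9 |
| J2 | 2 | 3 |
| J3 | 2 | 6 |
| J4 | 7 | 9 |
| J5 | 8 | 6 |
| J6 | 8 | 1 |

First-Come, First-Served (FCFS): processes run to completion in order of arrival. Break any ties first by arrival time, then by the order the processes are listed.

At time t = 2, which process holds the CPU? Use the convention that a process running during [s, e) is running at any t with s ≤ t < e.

J1

Schedule: | J1 0-9 | J2 9-12 | J3 12-18 | J4 18-27 | J5 27-33 | J6 33-34 |
Completion: J1=9  J2=12  J3=18  J4=27  J5=33  J6=34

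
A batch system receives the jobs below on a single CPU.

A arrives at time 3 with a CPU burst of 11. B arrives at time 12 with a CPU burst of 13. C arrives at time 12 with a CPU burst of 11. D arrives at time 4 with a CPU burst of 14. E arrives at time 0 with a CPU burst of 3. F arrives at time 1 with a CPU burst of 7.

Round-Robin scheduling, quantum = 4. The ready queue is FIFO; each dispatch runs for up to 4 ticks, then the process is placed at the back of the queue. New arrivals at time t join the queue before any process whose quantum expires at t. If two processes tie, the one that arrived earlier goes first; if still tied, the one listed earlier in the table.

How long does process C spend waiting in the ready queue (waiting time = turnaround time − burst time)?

Gantt: | E 0-3 | F 3-7 | A 7-11 | D 11-15 | F 15-18 | A 18-22 | B 22-26 | C 26-30 | D 30-34 | A 34-37 | B 37-41 | C 41-45 | D 45-49 | B 49-53 | C 53-56 | D 56-58 | B 58-59 |
Completion: A=37  B=59  C=56  D=58  E=3  F=18
Waiting(C) = turnaround − burst = 44 − 11 = 33

33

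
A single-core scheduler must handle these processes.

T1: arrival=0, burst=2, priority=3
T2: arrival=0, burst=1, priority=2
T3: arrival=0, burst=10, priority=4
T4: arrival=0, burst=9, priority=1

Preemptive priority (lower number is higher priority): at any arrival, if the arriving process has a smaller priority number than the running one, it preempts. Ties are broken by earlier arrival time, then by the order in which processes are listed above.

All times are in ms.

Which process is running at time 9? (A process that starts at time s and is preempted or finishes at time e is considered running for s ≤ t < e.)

Gantt: | T4 0-9 | T2 9-10 | T1 10-12 | T3 12-22 |
Completion: T1=12  T2=10  T3=22  T4=9
Turnaround (C−A): T1=12  T2=10  T3=22  T4=9

T2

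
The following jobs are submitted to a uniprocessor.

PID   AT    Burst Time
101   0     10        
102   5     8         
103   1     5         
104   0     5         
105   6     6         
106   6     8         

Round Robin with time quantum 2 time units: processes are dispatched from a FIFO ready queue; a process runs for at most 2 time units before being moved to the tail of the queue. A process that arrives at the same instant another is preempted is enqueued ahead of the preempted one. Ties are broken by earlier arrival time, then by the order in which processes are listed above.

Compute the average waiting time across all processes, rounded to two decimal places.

Timeline: | 101 0-2 | 104 2-4 | 103 4-6 | 101 6-8 | 104 8-10 | 102 10-12 | 105 12-14 | 106 14-16 | 103 16-18 | 101 18-20 | 104 20-21 | 102 21-23 | 105 23-25 | 106 25-27 | 103 27-28 | 101 28-30 | 102 30-32 | 105 32-34 | 106 34-36 | 101 36-38 | 102 38-40 | 106 40-42 |
Completion: 101=38  102=40  103=28  104=21  105=34  106=42
Waiting times: 101=28, 102=27, 103=22, 104=16, 105=22, 106=28
Average waiting = (28+27+22+16+22+28) / 6 = 143/6 = 23.83

23.83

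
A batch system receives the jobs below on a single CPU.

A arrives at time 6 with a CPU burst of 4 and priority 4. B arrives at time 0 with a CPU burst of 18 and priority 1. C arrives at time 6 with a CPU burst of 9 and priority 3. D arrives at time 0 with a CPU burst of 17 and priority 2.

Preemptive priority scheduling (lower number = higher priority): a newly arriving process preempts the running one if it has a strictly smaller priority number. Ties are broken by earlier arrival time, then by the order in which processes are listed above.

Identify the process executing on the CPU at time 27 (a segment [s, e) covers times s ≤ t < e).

D

Timeline: | B 0-18 | D 18-35 | C 35-44 | A 44-48 |
Completion: A=48  B=18  C=44  D=35
Turnaround (C−A): A=42  B=18  C=38  D=35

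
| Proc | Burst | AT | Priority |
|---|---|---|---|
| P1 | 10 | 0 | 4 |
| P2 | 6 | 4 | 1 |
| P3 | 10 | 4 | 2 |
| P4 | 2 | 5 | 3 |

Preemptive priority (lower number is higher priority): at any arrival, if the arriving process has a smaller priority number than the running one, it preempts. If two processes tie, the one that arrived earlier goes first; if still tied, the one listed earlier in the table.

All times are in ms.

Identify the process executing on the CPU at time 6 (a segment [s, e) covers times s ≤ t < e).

Gantt: | P1 0-4 | P2 4-10 | P3 10-20 | P4 20-22 | P1 22-28 |
Completion: P1=28  P2=10  P3=20  P4=22
Turnaround (C−A): P1=28  P2=6  P3=16  P4=17

P2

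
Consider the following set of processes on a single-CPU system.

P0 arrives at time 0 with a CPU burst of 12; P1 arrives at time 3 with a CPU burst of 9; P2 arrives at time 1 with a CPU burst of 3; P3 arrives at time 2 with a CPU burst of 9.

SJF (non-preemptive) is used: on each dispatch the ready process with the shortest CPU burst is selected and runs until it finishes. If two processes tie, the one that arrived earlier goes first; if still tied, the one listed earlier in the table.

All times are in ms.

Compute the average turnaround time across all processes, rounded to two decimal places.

Schedule: | P0 0-12 | P2 12-15 | P3 15-24 | P1 24-33 |
Completion: P0=12  P1=33  P2=15  P3=24
Turnaround (C−A): P0=12  P1=30  P2=14  P3=22
Turnaround times: P0=12, P1=30, P2=14, P3=22
Average turnaround = (12+30+14+22) / 4 = 78/4 = 19.50

19.50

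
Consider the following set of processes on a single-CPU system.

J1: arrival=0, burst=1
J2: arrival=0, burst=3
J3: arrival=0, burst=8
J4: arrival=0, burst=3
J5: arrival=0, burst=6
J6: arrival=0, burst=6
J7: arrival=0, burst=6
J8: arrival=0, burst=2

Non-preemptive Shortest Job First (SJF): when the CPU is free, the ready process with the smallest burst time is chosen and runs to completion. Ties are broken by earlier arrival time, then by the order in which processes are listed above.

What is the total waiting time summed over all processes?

Schedule: | J1 0-1 | J8 1-3 | J2 3-6 | J4 6-9 | J5 9-15 | J6 15-21 | J7 21-27 | J3 27-35 |
Completion: J1=1  J2=6  J3=35  J4=9  J5=15  J6=21  J7=27  J8=3
Waiting = turnaround − burst: J1=0, J2=3, J3=27, J4=6, J5=9, J6=15, J7=21, J8=1
Total waiting = 0 + 3 + 27 + 6 + 9 + 15 + 21 + 1 = 82

82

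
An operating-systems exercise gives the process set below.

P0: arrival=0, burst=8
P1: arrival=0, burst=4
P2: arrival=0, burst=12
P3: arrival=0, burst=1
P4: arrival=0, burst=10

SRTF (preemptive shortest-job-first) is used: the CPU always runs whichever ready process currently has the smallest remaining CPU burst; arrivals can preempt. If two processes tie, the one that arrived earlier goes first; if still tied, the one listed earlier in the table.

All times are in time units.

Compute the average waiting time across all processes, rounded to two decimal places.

Timeline: | P3 0-1 | P1 1-5 | P0 5-13 | P4 13-23 | P2 23-35 |
Completion: P0=13  P1=5  P2=35  P3=1  P4=23
Waiting times: P0=5, P1=1, P2=23, P3=0, P4=13
Average waiting = (5+1+23+0+13) / 5 = 42/5 = 8.40

8.40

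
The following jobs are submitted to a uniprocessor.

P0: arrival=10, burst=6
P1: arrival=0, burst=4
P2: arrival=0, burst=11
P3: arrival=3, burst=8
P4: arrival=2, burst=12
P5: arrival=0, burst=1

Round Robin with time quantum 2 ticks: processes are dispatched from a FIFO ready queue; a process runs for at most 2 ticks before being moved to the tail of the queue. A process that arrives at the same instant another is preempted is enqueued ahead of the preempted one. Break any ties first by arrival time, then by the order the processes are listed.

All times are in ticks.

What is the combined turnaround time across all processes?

Gantt: | P1 0-2 | P2 2-4 | P5 4-5 | P4 5-7 | P1 7-9 | P3 9-11 | P2 11-13 | P4 13-15 | P0 15-17 | P3 17-19 | P2 19-21 | P4 21-23 | P0 23-25 | P3 25-27 | P2 27-29 | P4 29-31 | P0 31-33 | P3 33-35 | P2 35-37 | P4 37-39 | P2 39-40 | P4 40-42 |
Completion: P0=33  P1=9  P2=40  P3=35  P4=42  P5=5
Turnaround (C−A): P0=23  P1=9  P2=40  P3=32  P4=40  P5=5
Turnaround = completion − arrival: P0=23, P1=9, P2=40, P3=32, P4=40, P5=5
Total turnaround = 23 + 9 + 40 + 32 + 40 + 5 = 149

149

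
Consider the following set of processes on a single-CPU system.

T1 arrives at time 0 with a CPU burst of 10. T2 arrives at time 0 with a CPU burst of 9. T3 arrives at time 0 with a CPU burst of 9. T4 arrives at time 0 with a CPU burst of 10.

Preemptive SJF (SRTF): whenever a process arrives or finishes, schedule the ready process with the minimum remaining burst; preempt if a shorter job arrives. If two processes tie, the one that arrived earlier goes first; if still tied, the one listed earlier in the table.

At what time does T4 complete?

Timeline: | T2 0-9 | T3 9-18 | T1 18-28 | T4 28-38 |
Completion: T1=28  T2=9  T3=18  T4=38

38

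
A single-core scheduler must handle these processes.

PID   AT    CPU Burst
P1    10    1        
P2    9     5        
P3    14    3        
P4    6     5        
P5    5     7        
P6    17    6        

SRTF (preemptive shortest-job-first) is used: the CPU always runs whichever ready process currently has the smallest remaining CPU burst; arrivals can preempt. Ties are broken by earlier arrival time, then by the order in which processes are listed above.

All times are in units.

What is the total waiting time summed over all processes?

Gantt: | idle 0-5 | P5 5-6 | P4 6-11 | P1 11-12 | P2 12-17 | P3 17-20 | P5 20-26 | P6 26-32 |
Completion: P1=12  P2=17  P3=20  P4=11  P5=26  P6=32
Waiting = turnaround − burst: P1=1, P2=3, P3=3, P4=0, P5=14, P6=9
Total waiting = 1 + 3 + 3 + 0 + 14 + 9 = 30

30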